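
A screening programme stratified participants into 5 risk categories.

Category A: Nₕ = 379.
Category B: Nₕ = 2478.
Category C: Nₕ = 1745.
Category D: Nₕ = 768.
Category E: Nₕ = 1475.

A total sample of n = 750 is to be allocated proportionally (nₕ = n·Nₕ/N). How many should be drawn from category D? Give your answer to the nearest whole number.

84

N = 379 + 2478 + 1745 + 768 + 1475 = 6845.
n_D = 750·768/6845 = 84.149... → 84.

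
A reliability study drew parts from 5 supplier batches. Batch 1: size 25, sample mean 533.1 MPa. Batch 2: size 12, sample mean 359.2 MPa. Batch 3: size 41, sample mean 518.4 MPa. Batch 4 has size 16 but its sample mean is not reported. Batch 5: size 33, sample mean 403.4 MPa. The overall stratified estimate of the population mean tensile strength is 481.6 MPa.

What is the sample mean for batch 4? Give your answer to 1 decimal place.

N = 25 + 12 + 41 + 16 + 33 = 127.
Overall total = μ·N = 481.6·127 = 61163.2.
Subtract the known strata: 25·533.1 + 12·359.2 + 41·518.4 + 33·403.4 = 52204.5.
Remaining total for batch 4: 61163.2 − 52204.5 = 8958.7.
Divide by its size: 8958.7 / 16 = 559.919... → 559.9.

559.9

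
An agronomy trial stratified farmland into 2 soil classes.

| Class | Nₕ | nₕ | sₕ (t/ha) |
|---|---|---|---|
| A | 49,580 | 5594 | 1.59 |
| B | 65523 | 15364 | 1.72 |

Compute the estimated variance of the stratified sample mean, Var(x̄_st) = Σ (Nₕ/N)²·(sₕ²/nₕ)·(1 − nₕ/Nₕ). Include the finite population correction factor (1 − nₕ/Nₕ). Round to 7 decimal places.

N = 115103; Wₕ = Nₕ/N.
class A: (49580/115103)²·1.59²/5594·(1 − 5594/49580) = 0.0000743908
class B: (65523/115103)²·1.72²/15364·(1 − 15364/65523) = 0.0000477663
Sum = 0.0001221572 → 0.0001222.

0.0001222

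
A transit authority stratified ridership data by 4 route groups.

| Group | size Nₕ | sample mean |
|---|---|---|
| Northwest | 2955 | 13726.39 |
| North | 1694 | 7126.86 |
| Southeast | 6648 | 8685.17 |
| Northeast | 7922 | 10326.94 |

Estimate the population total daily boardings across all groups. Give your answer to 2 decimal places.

Estimate total by summing Nₕ·x̄ₕ over strata.
2955·13726.39 + 1694·7126.86 + 6648·8685.17 + 7922·10326.94 = 40561482.45 + 12072900.84 + 57739010.16 + 81810018.68 = 192183412.13.

192183412.13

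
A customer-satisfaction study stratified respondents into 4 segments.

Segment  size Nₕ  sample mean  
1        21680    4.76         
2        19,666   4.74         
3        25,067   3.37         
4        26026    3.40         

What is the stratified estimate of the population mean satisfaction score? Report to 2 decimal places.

x̄_st = (Σ Nₕx̄ₕ) / (Σ Nₕ) = (21680·4.76 + 19666·4.74 + 25067·3.37 + 26026·3.40) / 92439
= 369377.83 / 92439 = 3.9959... → 4.00.

4.00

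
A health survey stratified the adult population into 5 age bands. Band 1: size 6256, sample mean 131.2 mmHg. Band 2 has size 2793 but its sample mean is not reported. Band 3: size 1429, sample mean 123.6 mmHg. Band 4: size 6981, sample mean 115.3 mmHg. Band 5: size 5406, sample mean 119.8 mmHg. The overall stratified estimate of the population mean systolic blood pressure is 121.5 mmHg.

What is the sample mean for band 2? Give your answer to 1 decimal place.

117.5

Σ Nₕx̄ₕ = N·μ, so 2793·x̄_2 = 22865·121.5 − (6256·131.2 + 1429·123.6 + 6981·115.3 + 5406·119.8).
= 2778097.5 − 2449959.7 = 328137.8.
x̄_2 = 328137.8 / 2793 = 117.486... → 117.5.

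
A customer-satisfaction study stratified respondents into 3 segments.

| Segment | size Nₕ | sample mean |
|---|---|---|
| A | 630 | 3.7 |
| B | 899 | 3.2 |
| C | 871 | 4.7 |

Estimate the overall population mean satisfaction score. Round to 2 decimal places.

x̄_st = (Σ Nₕx̄ₕ) / (Σ Nₕ) = (630·3.7 + 899·3.2 + 871·4.7) / 2400
= 9301.5 / 2400 = 3.8756... → 3.88.

3.88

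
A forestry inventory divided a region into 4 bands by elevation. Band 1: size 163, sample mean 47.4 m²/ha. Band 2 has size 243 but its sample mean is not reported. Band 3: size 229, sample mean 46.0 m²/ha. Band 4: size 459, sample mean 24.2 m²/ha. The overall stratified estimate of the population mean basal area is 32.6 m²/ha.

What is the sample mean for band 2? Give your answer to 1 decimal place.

Σ Nₕx̄ₕ = N·μ, so 243·x̄_2 = 1094·32.6 − (163·47.4 + 229·46.0 + 459·24.2).
= 35664.4 − 29368 = 6296.4.
x̄_2 = 6296.4 / 243 = 25.911... → 25.9.

25.9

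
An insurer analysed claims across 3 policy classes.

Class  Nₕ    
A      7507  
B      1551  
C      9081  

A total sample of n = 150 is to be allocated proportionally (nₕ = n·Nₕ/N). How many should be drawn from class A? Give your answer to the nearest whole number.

Share of class A = 7507/18139 = 0.41386.
Allocate 150 × 0.41386 = 62.079... → 62.

62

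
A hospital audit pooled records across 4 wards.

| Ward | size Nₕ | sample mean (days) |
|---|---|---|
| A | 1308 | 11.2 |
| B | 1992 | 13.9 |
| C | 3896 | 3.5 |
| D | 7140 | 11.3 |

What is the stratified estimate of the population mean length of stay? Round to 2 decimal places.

N = 1308 + 1992 + 3896 + 7140 = 14336.
The stratified mean weights each stratum mean by its population share Nₕ/N.
Σ Nₕx̄ₕ = 1308·11.2 + 1992·13.9 + 3896·3.5 + 7140·11.3 = 14649.6 + 27688.8 + 13636 + 80682 = 136656.4.
Divide by N: 136656.4 / 14336 = 9.5324... → 9.53.

9.53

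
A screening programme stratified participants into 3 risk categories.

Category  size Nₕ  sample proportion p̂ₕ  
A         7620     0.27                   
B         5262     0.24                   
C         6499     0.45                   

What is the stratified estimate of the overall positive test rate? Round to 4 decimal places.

0.3222

Wₕ = Nₕ/N with N = 19381: 0.3932, 0.2715, 0.3353.
p̂_st = 0.3932·0.27 + 0.2715·0.24 + 0.3353·0.45 ≈ 0.322214... → 0.3222.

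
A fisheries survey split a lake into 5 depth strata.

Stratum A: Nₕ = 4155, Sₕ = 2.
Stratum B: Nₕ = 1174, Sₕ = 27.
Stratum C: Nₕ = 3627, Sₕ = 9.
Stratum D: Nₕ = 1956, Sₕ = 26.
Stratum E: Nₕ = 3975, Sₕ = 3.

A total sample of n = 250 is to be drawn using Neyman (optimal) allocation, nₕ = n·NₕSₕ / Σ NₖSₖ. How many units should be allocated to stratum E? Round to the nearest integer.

A: NₕSₕ = 4155·2 = 8310
B: NₕSₕ = 1174·27 = 31698
C: NₕSₕ = 3627·9 = 32643
D: NₕSₕ = 1956·26 = 50856
E: NₕSₕ = 3975·3 = 11925
Σ NₕSₕ = 135432.
n_E = 250·11925/135432 = 22.013... → 22.

22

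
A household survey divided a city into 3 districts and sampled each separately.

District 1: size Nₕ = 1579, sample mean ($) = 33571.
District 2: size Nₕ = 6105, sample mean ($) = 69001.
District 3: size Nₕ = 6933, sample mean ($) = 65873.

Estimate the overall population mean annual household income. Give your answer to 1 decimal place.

N = 14617; weights Wₕ = Nₕ/N = (0.1080, 0.4177, 0.4743).
x̄_st = Σ Wₕ·x̄ₕ = 0.1080·33571 + 0.4177·69001 + 0.4743·65873 ≈ 63690.034...
→ 63690.0.

63690.0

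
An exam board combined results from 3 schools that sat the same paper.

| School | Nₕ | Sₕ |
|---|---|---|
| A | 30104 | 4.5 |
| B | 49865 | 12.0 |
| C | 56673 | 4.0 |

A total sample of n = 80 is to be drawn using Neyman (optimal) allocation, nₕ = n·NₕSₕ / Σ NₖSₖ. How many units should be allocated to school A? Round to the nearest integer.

Σ NₕSₕ = 30104·4.5 + 49865·12.0 + 56673·4.0 = 960540.
Share for A: 135468/960540 = 0.14103.
n_A = 80 × 0.14103 = 11.283... → 11.

11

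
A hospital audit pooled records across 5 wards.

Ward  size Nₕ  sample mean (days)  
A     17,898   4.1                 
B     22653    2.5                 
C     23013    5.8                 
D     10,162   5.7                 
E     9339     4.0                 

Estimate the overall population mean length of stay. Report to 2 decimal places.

4.32

x̄_st = (Σ Nₕx̄ₕ) / (Σ Nₕ) = (17898·4.1 + 22653·2.5 + 23013·5.8 + 10162·5.7 + 9339·4.0) / 83065
= 358769.1 / 83065 = 4.3191... → 4.32.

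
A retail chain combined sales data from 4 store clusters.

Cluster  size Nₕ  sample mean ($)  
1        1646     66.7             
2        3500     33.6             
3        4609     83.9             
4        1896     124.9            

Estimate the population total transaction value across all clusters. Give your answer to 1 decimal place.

850893.7

1: 1646·66.7 = 109788.2
2: 3500·33.6 = 117600
3: 4609·83.9 = 386695.1
4: 1896·124.9 = 236810.4
τ̂ = Σ Nₕx̄ₕ = 850893.7.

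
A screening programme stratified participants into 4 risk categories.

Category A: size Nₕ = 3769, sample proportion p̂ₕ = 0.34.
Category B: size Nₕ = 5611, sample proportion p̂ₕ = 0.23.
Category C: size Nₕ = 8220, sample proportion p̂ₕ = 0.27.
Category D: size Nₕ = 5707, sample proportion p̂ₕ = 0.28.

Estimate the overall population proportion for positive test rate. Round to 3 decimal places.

0.274

N = 3769 + 5611 + 8220 + 5707 = 23307.
Overall proportion = Σ (Nₕ/N)·p̂ₕ.
Σ Nₕp̂ₕ = 1281.46 + 1290.53 + 2219.4 + 1597.96 = 6389.35.
6389.35 / 23307 = 0.27414... → 0.274.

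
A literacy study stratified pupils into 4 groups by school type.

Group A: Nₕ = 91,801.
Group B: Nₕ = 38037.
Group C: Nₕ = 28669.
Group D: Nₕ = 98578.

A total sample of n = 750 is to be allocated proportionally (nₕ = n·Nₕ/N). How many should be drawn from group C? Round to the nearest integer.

84

N = 91801 + 38037 + 28669 + 98578 = 257085.
n_C = 750·28669/257085 = 83.637... → 84.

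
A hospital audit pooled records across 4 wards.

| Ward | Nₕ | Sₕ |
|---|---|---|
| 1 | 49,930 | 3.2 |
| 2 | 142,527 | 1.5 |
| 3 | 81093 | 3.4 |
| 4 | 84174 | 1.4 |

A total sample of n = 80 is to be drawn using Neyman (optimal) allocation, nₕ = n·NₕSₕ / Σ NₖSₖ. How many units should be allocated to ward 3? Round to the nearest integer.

1: NₕSₕ = 49930·3.2 = 159776
2: NₕSₕ = 142527·1.5 = 213790.5
3: NₕSₕ = 81093·3.4 = 275716.2
4: NₕSₕ = 84174·1.4 = 117843.6
Σ NₕSₕ = 767126.3.
n_3 = 80·275716.2/767126.3 = 28.753... → 29.

29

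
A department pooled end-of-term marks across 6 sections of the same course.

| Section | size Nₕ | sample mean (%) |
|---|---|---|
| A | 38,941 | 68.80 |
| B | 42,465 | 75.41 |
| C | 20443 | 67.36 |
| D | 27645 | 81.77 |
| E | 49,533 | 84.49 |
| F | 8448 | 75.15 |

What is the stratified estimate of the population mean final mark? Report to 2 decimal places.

76.48

N = 187475; weights Wₕ = Nₕ/N = (0.2077, 0.2265, 0.1090, 0.1475, 0.2642, 0.0451).
x̄_st = Σ Wₕ·x̄ₕ = 0.2077·68.80 + 0.2265·75.41 + 0.1090·67.36 + 0.1475·81.77 + 0.2642·84.49 + 0.0451·75.15 ≈ 76.4844...
→ 76.48.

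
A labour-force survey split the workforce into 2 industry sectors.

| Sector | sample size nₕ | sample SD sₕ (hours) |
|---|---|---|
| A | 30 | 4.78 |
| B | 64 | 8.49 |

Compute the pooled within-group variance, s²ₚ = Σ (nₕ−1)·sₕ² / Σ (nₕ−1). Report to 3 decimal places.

56.561

Degrees of freedom: 29 + 63 = 92.
Σ(nₕ−1)sₕ² = 29·22.8484 + 63·72.0801 = 5203.6499.
s²ₚ = 5203.6499 / 92 = 56.56141... → 56.561.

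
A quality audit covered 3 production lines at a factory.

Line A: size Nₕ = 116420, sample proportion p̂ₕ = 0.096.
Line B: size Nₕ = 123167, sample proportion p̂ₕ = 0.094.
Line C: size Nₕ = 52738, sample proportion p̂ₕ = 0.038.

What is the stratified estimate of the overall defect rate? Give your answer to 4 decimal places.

0.0847

Wₕ = Nₕ/N with N = 292325: 0.3983, 0.4213, 0.1804.
p̂_st = 0.3983·0.096 + 0.4213·0.094 + 0.1804·0.038 ≈ 0.084694... → 0.0847.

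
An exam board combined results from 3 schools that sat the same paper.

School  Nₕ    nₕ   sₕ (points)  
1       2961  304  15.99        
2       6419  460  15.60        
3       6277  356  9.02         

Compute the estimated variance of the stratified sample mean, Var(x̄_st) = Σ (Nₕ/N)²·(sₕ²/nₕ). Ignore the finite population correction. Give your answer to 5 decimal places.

0.15573

N = 15657; Wₕ = Nₕ/N.
school 1: (2961/15657)²·15.99²/304 = 0.03008036
school 2: (6419/15657)²·15.60²/460 = 0.08892196
school 3: (6277/15657)²·9.02²/356 = 0.03673248
Sum = 0.15573480 → 0.15573.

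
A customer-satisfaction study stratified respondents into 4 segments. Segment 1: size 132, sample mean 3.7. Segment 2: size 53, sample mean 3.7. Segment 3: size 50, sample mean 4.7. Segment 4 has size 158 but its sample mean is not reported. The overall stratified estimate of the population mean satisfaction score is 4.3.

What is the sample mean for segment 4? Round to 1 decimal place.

N = 132 + 53 + 50 + 158 = 393.
Overall total = μ·N = 4.3·393 = 1689.9.
Subtract the known strata: 132·3.7 + 53·3.7 + 50·4.7 = 919.5.
Remaining total for segment 4: 1689.9 − 919.5 = 770.4.
Divide by its size: 770.4 / 158 = 4.876... → 4.9.

4.9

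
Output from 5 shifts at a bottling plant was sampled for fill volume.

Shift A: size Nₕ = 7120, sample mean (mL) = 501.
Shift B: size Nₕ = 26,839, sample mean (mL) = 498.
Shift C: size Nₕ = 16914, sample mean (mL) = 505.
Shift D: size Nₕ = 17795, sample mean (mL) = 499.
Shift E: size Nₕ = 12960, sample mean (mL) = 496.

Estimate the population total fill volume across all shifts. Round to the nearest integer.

40782377

Estimate total by summing Nₕ·x̄ₕ over strata.
7120·501 + 26839·498 + 16914·505 + 17795·499 + 12960·496 = 3567120 + 13365822 + 8541570 + 8879705 + 6428160 = 40782377.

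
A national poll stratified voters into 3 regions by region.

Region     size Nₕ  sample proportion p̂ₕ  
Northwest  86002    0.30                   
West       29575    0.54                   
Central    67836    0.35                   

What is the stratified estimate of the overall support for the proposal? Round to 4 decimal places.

0.3572

N = 86002 + 29575 + 67836 = 183413.
Overall proportion = Σ (Nₕ/N)·p̂ₕ.
Σ Nₕp̂ₕ = 25800.6 + 15970.5 + 23742.6 = 65513.7.
65513.7 / 183413 = 0.357192... → 0.3572.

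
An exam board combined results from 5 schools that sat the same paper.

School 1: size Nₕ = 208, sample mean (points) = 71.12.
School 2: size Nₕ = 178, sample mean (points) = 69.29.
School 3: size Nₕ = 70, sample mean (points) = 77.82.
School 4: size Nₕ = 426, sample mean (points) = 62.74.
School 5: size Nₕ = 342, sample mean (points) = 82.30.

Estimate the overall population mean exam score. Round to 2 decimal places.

71.44

x̄_st = (Σ Nₕx̄ₕ) / (Σ Nₕ) = (208·71.12 + 178·69.29 + 70·77.82 + 426·62.74 + 342·82.30) / 1224
= 87447.82 / 1224 = 71.4443... → 71.44.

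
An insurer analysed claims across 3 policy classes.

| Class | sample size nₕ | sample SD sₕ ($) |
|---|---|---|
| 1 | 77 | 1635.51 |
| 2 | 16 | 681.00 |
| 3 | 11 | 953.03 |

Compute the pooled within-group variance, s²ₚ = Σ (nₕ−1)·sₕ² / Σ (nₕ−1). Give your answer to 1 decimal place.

Degrees of freedom: 76 + 15 + 10 = 101.
Σ(nₕ−1)sₕ² = 76·2674892.9601 + 15·463761 + 10·908266.1809 = 219330941.7766.
s²ₚ = 219330941.7766 / 101 = 2171593.483... → 2171593.5.

2171593.5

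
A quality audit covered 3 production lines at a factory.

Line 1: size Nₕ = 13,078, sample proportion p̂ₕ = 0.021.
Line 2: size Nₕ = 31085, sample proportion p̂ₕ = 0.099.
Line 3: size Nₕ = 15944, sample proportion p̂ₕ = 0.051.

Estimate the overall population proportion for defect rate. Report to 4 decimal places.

0.0693

Wₕ = Nₕ/N with N = 60107: 0.2176, 0.5172, 0.2653.
p̂_st = 0.2176·0.021 + 0.5172·0.099 + 0.2653·0.051 ≈ 0.069296... → 0.0693.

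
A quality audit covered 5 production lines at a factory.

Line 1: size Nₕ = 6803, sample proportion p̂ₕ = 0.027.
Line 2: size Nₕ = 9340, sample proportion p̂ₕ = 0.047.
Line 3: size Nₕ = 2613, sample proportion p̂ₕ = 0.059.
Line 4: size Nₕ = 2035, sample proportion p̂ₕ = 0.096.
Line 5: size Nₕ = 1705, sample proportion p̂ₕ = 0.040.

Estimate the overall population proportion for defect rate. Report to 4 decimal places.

0.0462

Wₕ = Nₕ/N with N = 22496: 0.3024, 0.4152, 0.1162, 0.0905, 0.0758.
p̂_st = 0.3024·0.027 + 0.4152·0.047 + 0.1162·0.059 + 0.0905·0.096 + 0.0758·0.040 ≈ 0.046248... → 0.0462.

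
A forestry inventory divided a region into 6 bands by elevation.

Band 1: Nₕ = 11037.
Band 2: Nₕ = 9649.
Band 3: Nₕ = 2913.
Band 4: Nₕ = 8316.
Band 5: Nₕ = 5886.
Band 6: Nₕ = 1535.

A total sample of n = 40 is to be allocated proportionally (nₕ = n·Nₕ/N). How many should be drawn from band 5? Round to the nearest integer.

N = 11037 + 9649 + 2913 + 8316 + 5886 + 1535 = 39336.
n_5 = 40·5886/39336 = 5.985... → 6.

6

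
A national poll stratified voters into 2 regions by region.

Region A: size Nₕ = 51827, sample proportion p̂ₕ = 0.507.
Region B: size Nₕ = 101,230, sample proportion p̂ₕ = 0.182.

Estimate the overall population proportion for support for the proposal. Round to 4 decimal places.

Wₕ = Nₕ/N with N = 153057: 0.3386, 0.6614.
p̂_st = 0.3386·0.507 + 0.6614·0.182 ≈ 0.292049... → 0.2920.

0.2920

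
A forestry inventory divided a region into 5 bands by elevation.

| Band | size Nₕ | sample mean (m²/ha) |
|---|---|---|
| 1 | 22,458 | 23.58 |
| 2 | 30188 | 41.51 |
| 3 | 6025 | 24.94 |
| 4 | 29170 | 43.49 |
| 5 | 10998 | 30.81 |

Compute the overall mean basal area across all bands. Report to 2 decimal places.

N = 22458 + 30188 + 6025 + 29170 + 10998 = 98839.
Overall mean = Σ (Nₕ/N)·x̄ₕ — weight by population share, not a simple average.
Σ Nₕx̄ₕ = 22458·23.58 + 30188·41.51 + 6025·24.94 + 29170·43.49 + 10998·30.81 = 529559.64 + 1253103.88 + 150263.5 + 1268603.3 + 338848.38 = 3540378.7.
Divide by N: 3540378.7 / 98839 = 35.8197... → 35.82.

35.82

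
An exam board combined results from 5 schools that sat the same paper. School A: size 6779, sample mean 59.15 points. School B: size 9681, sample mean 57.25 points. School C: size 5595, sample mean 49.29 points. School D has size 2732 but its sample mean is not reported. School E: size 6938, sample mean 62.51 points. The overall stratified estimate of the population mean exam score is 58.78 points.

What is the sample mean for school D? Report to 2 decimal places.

73.25

Σ Nₕx̄ₕ = N·μ, so 2732·x̄_D = 31725·58.78 − (6779·59.15 + 9681·57.25 + 5595·49.29 + 6938·62.51).
= 1864795.5 − 1664687.03 = 200108.47.
x̄_D = 200108.47 / 2732 = 73.2461... → 73.25.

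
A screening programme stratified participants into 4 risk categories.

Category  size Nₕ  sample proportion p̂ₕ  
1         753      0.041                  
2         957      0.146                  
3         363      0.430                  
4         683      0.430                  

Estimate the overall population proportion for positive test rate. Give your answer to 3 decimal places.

0.225

Wₕ = Nₕ/N with N = 2756: 0.2732, 0.3472, 0.1317, 0.2478.
p̂_st = 0.2732·0.041 + 0.3472·0.146 + 0.1317·0.430 + 0.2478·0.430 ≈ 0.22510... → 0.225.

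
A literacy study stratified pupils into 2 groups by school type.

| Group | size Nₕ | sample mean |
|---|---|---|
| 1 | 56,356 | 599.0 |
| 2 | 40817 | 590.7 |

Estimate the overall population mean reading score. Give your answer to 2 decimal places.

N = 97173; weights Wₕ = Nₕ/N = (0.5800, 0.4200).
x̄_st = Σ Wₕ·x̄ₕ = 0.5800·599.0 + 0.4200·590.7 ≈ 595.5136...
→ 595.51.

595.51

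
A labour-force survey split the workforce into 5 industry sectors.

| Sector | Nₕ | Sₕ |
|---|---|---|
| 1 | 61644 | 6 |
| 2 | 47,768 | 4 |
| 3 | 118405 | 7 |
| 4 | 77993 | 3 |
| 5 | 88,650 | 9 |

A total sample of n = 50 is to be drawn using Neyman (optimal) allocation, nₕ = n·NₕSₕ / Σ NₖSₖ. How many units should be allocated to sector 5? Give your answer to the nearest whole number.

1: NₕSₕ = 61644·6 = 369864
2: NₕSₕ = 47768·4 = 191072
3: NₕSₕ = 118405·7 = 828835
4: NₕSₕ = 77993·3 = 233979
5: NₕSₕ = 88650·9 = 797850
Σ NₕSₕ = 2421600.
n_5 = 50·797850/2421600 = 16.474... → 16.

16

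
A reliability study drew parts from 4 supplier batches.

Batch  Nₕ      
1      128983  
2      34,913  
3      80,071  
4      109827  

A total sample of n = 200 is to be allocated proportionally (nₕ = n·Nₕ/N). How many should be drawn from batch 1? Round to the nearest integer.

73

N = 128983 + 34913 + 80071 + 109827 = 353794.
n_1 = 200·128983/353794 = 72.914... → 73.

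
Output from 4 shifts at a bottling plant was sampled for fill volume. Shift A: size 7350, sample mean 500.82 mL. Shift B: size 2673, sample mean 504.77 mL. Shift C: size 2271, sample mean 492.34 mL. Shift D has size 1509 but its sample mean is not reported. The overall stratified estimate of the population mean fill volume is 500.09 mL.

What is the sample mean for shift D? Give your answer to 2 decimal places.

Σ Nₕx̄ₕ = N·μ, so 1509·x̄_D = 13803·500.09 − (7350·500.82 + 2673·504.77 + 2271·492.34).
= 6902742.27 − 6148381.35 = 754360.92.
x̄_D = 754360.92 / 1509 = 499.9078... → 499.91.

499.91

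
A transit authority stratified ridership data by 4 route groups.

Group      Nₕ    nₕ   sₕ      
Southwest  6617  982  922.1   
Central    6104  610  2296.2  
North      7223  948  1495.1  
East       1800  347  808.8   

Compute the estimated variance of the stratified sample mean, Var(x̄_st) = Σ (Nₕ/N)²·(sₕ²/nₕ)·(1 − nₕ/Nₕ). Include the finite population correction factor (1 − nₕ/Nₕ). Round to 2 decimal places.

917.83

N = 21744; Wₕ = Nₕ/N.
group Southwest: (6617/21744)²·922.1²/982·(1 − 982/6617) = 68.28428
group Central: (6104/21744)²·2296.2²/610·(1 − 610/6104) = 613.07540
group North: (7223/21744)²·1495.1²/948·(1 − 948/7223) = 226.03964
group East: (1800/21744)²·808.8²/347·(1 − 347/1800) = 10.42826
Sum = 917.82759 → 917.83.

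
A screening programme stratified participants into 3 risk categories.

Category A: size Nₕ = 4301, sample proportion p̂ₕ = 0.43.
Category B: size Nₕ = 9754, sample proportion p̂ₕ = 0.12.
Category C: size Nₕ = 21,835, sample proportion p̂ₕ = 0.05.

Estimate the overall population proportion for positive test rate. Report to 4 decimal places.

0.1146

Wₕ = Nₕ/N with N = 35890: 0.1198, 0.2718, 0.6084.
p̂_st = 0.1198·0.43 + 0.2718·0.12 + 0.6084·0.05 ≈ 0.114563... → 0.1146.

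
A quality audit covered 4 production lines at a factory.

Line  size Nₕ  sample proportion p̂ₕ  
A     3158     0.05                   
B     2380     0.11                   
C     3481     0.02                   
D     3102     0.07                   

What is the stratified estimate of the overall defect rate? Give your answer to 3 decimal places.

0.058

Wₕ = Nₕ/N with N = 12121: 0.2605, 0.1964, 0.2872, 0.2559.
p̂_st = 0.2605·0.05 + 0.1964·0.11 + 0.2872·0.02 + 0.2559·0.07 ≈ 0.05828... → 0.058.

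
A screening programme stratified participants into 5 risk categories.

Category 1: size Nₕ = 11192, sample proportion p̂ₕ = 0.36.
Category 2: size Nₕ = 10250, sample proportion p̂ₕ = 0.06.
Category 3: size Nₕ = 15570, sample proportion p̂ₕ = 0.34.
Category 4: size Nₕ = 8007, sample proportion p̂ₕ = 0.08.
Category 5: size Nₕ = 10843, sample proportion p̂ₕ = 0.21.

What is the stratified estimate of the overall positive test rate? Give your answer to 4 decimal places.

Wₕ = Nₕ/N with N = 55862: 0.2004, 0.1835, 0.2787, 0.1433, 0.1941.
p̂_st = 0.2004·0.36 + 0.1835·0.06 + 0.2787·0.34 + 0.1433·0.08 + 0.1941·0.21 ≈ 0.230130... → 0.2301.

0.2301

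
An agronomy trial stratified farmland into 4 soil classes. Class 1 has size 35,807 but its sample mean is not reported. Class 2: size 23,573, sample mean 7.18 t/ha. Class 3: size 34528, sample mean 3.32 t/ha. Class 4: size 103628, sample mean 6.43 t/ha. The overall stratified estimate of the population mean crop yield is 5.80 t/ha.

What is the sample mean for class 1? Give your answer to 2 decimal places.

5.46

N = 35807 + 23573 + 34528 + 103628 = 197536.
Overall total = μ·N = 5.80·197536 = 1145708.8.
Subtract the known strata: 23573·7.18 + 34528·3.32 + 103628·6.43 = 950215.14.
Remaining total for class 1: 1145708.8 − 950215.14 = 195493.66.
Divide by its size: 195493.66 / 35807 = 5.4596... → 5.46.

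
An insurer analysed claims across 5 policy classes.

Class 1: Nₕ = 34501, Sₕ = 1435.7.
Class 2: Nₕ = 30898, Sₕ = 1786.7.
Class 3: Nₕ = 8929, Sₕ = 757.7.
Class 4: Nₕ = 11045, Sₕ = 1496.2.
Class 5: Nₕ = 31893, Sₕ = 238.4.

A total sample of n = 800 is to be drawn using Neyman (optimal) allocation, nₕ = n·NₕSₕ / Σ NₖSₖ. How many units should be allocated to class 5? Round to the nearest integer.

Σ NₕSₕ = 34501·1435.7 + 30898·1786.7 + 8929·757.7 + 11045·1496.2 + 31893·238.4 = 135632865.8.
Share for 5: 7603291.2/135632865.8 = 0.05606.
n_5 = 800 × 0.05606 = 44.846... → 45.

45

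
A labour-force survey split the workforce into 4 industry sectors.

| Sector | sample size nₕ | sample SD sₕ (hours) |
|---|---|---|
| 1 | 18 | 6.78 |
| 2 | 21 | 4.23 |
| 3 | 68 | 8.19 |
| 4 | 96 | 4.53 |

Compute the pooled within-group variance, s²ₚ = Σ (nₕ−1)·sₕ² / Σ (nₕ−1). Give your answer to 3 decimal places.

Degrees of freedom: 17 + 20 + 67 + 95 = 199.
Σ(nₕ−1)sₕ² = 17·45.9684 + 20·17.8929 + 67·67.0761 + 95·20.5209 = 7582.905.
s²ₚ = 7582.905 / 199 = 38.10505... → 38.105.

38.105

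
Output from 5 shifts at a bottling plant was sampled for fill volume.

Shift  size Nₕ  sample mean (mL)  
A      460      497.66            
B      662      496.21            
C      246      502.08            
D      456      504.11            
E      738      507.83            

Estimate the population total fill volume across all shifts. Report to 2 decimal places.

A: 460·497.66 = 228923.6
B: 662·496.21 = 328491.02
C: 246·502.08 = 123511.68
D: 456·504.11 = 229874.16
E: 738·507.83 = 374778.54
τ̂ = Σ Nₕx̄ₕ = 1285579.00.

1285579.00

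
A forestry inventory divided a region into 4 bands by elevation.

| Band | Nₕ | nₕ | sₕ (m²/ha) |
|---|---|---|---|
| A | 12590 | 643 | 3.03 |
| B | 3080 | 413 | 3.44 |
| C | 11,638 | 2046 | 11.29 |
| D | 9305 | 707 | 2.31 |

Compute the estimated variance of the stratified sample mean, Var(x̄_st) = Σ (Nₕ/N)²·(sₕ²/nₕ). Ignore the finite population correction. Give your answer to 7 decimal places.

N = 36613; Wₕ = Nₕ/N.
band A: (12590/36613)²·3.03²/643 = 0.0016883214
band B: (3080/36613)²·3.44²/413 = 0.0002027672
band C: (11638/36613)²·11.29²/2046 = 0.0062946028
band D: (9305/36613)²·2.31²/707 = 0.0004874911
Sum = 0.0086731824 → 0.0086732.

0.0086732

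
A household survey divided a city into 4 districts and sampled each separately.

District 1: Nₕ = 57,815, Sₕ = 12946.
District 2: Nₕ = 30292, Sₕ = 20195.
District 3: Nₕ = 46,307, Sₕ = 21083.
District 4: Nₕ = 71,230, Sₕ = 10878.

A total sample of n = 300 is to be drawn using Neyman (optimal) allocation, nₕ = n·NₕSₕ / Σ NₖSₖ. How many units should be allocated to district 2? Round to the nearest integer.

1: NₕSₕ = 57815·12946 = 748472990
2: NₕSₕ = 30292·20195 = 611746940
3: NₕSₕ = 46307·21083 = 976290481
4: NₕSₕ = 71230·10878 = 774839940
Σ NₕSₕ = 3111350351.
n_2 = 300·611746940/3111350351 = 58.985... → 59.

59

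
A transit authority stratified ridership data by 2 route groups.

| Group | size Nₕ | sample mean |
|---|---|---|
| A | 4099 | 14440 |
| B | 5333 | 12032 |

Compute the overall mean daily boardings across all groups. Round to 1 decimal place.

N = 4099 + 5333 = 9432.
The stratified mean weights each stratum mean by its population share Nₕ/N.
Σ Nₕx̄ₕ = 4099·14440 + 5333·12032 = 59189560 + 64166656 = 123356216.
Divide by N: 123356216 / 9432 = 13078.479... → 13078.5.

13078.5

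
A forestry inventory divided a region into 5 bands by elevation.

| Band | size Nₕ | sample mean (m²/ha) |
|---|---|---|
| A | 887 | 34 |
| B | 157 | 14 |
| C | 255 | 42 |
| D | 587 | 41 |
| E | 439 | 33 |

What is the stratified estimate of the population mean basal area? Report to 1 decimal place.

x̄_st = (Σ Nₕx̄ₕ) / (Σ Nₕ) = (887·34 + 157·14 + 255·42 + 587·41 + 439·33) / 2325
= 81620 / 2325 = 35.105... → 35.1.

35.1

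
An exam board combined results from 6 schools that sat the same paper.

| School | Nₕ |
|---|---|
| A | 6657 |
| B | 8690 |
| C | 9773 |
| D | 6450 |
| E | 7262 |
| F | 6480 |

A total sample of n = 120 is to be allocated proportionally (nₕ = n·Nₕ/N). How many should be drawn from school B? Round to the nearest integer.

23

N = 6657 + 8690 + 9773 + 6450 + 7262 + 6480 = 45312.
n_B = 120·8690/45312 = 23.014... → 23.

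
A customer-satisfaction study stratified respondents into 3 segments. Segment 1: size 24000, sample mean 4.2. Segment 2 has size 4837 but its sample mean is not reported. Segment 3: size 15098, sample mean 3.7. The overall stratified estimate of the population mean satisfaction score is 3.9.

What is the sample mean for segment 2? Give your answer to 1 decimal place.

Σ Nₕx̄ₕ = N·μ, so 4837·x̄_2 = 43935·3.9 − (24000·4.2 + 15098·3.7).
= 171346.5 − 156662.6 = 14683.9.
x̄_2 = 14683.9 / 4837 = 3.036... → 3.0.

3.0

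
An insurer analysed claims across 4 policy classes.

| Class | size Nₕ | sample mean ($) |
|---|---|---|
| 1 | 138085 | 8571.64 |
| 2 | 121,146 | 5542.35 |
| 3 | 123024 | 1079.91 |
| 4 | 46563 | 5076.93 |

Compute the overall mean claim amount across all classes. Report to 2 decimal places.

N = 428818; weights Wₕ = Nₕ/N = (0.3220, 0.2825, 0.2869, 0.1086).
x̄_st = Σ Wₕ·x̄ₕ = 0.3220·8571.64 + 0.2825·5542.35 + 0.2869·1079.91 + 0.1086·5076.93 ≈ 5187.0499...
→ 5187.05.

5187.05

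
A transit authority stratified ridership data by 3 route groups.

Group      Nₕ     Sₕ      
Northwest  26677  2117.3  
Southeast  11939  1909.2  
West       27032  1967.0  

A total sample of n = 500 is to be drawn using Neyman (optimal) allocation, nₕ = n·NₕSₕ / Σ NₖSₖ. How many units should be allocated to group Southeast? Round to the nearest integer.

86

Σ NₕSₕ = 26677·2117.3 + 11939·1909.2 + 27032·1967.0 = 132449094.9.
Share for Southeast: 22793938.8/132449094.9 = 0.17210.
n_Southeast = 500 × 0.17210 = 86.048... → 86.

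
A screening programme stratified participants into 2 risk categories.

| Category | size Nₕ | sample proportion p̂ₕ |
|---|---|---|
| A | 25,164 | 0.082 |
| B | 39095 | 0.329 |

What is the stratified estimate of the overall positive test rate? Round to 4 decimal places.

N = 25164 + 39095 = 64259.
Overall proportion = Σ (Nₕ/N)·p̂ₕ.
Σ Nₕp̂ₕ = 2063.448 + 12862.255 = 14925.703.
14925.703 / 64259 = 0.232274... → 0.2323.

0.2323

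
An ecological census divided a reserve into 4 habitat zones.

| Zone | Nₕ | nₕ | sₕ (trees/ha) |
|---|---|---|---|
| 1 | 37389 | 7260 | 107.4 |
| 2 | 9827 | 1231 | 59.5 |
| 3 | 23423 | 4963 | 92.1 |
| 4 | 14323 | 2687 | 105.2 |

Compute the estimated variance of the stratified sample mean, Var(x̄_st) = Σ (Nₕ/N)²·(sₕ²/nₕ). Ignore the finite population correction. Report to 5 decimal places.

0.59312

N = 84962. Term for each stratum: Wₕ²sₕ²/nₕ.
Var(x̄_st) = 0.30768774 + 0.03847409 + 0.12990042 + 0.11705294 = 0.59311519 → 0.59312.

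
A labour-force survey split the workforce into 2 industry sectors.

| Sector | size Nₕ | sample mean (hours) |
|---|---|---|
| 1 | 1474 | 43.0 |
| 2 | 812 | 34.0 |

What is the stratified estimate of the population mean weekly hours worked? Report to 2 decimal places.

N = 1474 + 812 = 2286.
Overall mean = Σ (Nₕ/N)·x̄ₕ — weight by population share, not a simple average.
Σ Nₕx̄ₕ = 1474·43.0 + 812·34.0 = 63382 + 27608 = 90990.
Divide by N: 90990 / 2286 = 39.8031... → 39.80.

39.80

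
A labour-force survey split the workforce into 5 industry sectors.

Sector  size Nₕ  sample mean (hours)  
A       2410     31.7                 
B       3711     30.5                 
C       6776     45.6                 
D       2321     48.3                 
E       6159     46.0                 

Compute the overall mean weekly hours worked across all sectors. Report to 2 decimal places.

41.82

x̄_st = (Σ Nₕx̄ₕ) / (Σ Nₕ) = (2410·31.7 + 3711·30.5 + 6776·45.6 + 2321·48.3 + 6159·46.0) / 21377
= 893986.4 / 21377 = 41.8200... → 41.82.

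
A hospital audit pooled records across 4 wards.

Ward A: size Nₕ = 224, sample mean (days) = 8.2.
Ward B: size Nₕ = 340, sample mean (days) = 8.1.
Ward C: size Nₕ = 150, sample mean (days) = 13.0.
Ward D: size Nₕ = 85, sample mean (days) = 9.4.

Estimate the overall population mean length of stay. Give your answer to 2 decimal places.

9.19

N = 799; weights Wₕ = Nₕ/N = (0.2804, 0.4255, 0.1877, 0.1064).
x̄_st = Σ Wₕ·x̄ₕ = 0.2804·8.2 + 0.4255·8.1 + 0.1877·13.0 + 0.1064·9.4 ≈ 9.1862...
→ 9.19.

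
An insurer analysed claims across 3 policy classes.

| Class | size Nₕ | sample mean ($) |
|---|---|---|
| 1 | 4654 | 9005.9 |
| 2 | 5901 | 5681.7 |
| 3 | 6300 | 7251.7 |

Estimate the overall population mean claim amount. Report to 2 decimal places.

7186.41

x̄_st = (Σ Nₕx̄ₕ) / (Σ Nₕ) = (4654·9005.9 + 5901·5681.7 + 6300·7251.7) / 16855
= 121126880.3 / 16855 = 7186.4064... → 7186.41.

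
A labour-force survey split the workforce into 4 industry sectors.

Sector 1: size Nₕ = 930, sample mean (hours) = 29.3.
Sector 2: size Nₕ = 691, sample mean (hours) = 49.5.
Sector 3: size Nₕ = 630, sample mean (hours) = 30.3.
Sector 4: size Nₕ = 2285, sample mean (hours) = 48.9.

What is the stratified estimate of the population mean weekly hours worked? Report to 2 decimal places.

42.39

N = 4536; weights Wₕ = Nₕ/N = (0.2050, 0.1523, 0.1389, 0.5037).
x̄_st = Σ Wₕ·x̄ₕ = 0.2050·29.3 + 0.1523·49.5 + 0.1389·30.3 + 0.5037·48.9 ≈ 42.3896...
→ 42.39.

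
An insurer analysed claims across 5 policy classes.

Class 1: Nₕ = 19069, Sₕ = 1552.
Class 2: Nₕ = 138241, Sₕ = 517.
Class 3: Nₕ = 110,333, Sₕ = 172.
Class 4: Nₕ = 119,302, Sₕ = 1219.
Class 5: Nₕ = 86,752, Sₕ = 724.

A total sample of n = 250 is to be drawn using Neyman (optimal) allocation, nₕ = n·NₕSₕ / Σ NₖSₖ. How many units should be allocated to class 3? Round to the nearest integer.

14

1: NₕSₕ = 19069·1552 = 29595088
2: NₕSₕ = 138241·517 = 71470597
3: NₕSₕ = 110333·172 = 18977276
4: NₕSₕ = 119302·1219 = 145429138
5: NₕSₕ = 86752·724 = 62808448
Σ NₕSₕ = 328280547.
n_3 = 250·18977276/328280547 = 14.452... → 14.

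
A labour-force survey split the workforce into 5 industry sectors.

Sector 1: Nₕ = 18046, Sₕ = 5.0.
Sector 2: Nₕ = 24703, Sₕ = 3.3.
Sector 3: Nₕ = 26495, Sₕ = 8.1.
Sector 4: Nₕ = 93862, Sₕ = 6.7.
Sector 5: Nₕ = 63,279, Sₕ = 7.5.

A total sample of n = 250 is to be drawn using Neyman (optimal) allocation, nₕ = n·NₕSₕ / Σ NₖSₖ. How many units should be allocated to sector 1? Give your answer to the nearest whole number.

15

Σ NₕSₕ = 18046·5.0 + 24703·3.3 + 26495·8.1 + 93862·6.7 + 63279·7.5 = 1489827.3.
Share for 1: 90230/1489827.3 = 0.06056.
n_1 = 250 × 0.06056 = 15.141... → 15.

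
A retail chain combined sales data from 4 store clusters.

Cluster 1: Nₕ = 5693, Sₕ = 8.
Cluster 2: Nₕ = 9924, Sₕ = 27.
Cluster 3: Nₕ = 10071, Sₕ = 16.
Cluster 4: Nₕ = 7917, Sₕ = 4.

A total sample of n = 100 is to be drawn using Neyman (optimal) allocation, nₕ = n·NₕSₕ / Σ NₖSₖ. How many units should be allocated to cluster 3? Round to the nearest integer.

32

Σ NₕSₕ = 5693·8 + 9924·27 + 10071·16 + 7917·4 = 506296.
Share for 3: 161136/506296 = 0.31826.
n_3 = 100 × 0.31826 = 31.826... → 32.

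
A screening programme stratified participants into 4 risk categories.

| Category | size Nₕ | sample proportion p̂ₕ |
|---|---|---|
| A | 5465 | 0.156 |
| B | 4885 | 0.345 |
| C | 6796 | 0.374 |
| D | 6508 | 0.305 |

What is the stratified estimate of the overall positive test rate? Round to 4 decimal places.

Wₕ = Nₕ/N with N = 23654: 0.2310, 0.2065, 0.2873, 0.2751.
p̂_st = 0.2310·0.156 + 0.2065·0.345 + 0.2873·0.374 + 0.2751·0.305 ≈ 0.298660... → 0.2987.

0.2987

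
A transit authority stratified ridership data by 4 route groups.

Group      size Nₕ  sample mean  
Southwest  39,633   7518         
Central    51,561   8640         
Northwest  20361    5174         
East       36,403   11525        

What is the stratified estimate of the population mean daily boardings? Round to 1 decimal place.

8572.3

x̄_st = (Σ Nₕx̄ₕ) / (Σ Nₕ) = (39633·7518 + 51561·8640 + 20361·5174 + 36403·11525) / 147958
= 1268340323 / 147958 = 8572.300... → 8572.3.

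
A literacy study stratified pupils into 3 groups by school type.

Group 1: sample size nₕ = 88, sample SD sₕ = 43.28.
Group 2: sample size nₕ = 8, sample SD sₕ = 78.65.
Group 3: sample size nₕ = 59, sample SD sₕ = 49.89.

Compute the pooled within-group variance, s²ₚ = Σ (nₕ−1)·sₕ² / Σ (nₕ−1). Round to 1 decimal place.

1: (88−1)·43.28² = 87·1873.1584 = 162964.7808
2: (8−1)·78.65² = 7·6185.8225 = 43300.7575
3: (59−1)·49.89² = 58·2489.0121 = 144362.7018
Numerator = 350628.2401; denominator = Σ(nₕ−1) = 152.
s²ₚ = 350628.2401/152 = 2306.765... → 2306.8.

2306.8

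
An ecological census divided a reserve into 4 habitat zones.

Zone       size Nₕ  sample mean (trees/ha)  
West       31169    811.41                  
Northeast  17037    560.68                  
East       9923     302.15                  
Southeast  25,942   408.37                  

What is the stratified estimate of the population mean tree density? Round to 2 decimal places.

576.12

x̄_st = (Σ Nₕx̄ₕ) / (Σ Nₕ) = (31169·811.41 + 17037·560.68 + 9923·302.15 + 25942·408.37) / 84071
= 48435312.44 / 84071 = 576.1239... → 576.12.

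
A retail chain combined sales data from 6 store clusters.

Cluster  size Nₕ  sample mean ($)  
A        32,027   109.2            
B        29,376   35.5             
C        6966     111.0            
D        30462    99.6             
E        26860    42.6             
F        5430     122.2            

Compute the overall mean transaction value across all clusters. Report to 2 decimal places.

77.45

x̄_st = (Σ Nₕx̄ₕ) / (Σ Nₕ) = (32027·109.2 + 29376·35.5 + 6966·111.0 + 30462·99.6 + 26860·42.6 + 5430·122.2) / 131121
= 10155219.6 / 131121 = 77.4492... → 77.45.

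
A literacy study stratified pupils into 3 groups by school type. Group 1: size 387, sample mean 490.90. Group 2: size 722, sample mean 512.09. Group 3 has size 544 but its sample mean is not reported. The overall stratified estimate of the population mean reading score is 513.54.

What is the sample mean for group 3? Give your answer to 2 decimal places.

N = 387 + 722 + 544 = 1653.
Overall total = μ·N = 513.54·1653 = 848881.62.
Subtract the known strata: 387·490.90 + 722·512.09 = 559707.28.
Remaining total for group 3: 848881.62 − 559707.28 = 289174.34.
Divide by its size: 289174.34 / 544 = 531.5705... → 531.57.

531.57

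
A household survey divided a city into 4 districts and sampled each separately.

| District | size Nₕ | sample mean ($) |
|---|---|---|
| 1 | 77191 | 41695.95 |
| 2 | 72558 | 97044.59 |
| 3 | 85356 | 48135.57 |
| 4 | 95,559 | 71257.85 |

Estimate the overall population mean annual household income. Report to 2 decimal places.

64046.59

N = 77191 + 72558 + 85356 + 95559 = 330664.
The stratified mean weights each stratum mean by its population share Nₕ/N.
Σ Nₕx̄ₕ = 77191·41695.95 + 72558·97044.59 + 85356·48135.57 + 95559·71257.85 = 3218552076.45 + 7041361361.22 + 4108659712.92 + 6809328888.15 = 21177902038.74.
Divide by N: 21177902038.74 / 330664 = 64046.5912... → 64046.59.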